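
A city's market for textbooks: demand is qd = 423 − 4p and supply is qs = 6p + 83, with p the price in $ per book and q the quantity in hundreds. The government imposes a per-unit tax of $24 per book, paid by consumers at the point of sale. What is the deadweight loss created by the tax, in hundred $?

Before the tax: set 423 − 4p = 6p + 83 → p* = $34, q* = 287.
With the tax collected from consumers, demand (in seller-price terms) shifts: qd = 423 − 4(p + 24).
New equilibrium: consumers pay $48.4, sellers receive $24.4, q = 229.4. (Wedge: pb − ps = 24.)
Quantity falls by |ΔQ| = |287 − 229.4| = 57.6.
DWL = ½ · t · |ΔQ| = ½ · 24 · 57.6 = $691.2.

Deadweight loss = $691.2 hundred.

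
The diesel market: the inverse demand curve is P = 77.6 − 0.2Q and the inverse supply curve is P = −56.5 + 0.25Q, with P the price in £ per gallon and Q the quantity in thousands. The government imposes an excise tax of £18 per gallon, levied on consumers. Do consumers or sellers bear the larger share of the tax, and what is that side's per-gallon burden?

Rewrite in direct form: Qd = 388 − 5P and Qs = 4P + 226.
Before the tax: set 388 − 5P = 4P + 226 → P* = £18, Q* = 298.
With the tax collected from consumers, demand (in seller-price terms) shifts: Qd = 388 − 5(P + 18).
New equilibrium: consumers pay £26, sellers receive £8, Q = 258. (Wedge: Pb − Ps = 18.)
Per-gallon burden: consumers £8, sellers £10.
Sellers take the larger share because supply is less price-elastic here (demand slope 5 vs supply slope 4).

Sellers bear the larger share: £10 per gallon.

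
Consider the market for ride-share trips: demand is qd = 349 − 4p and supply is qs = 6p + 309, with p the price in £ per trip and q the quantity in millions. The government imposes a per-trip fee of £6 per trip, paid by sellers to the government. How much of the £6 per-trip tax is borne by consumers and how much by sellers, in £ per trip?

Without the tax, 349 − 4p = 6p + 309 gives 10p = 40, so p* = £4 and q* = 333.
With the tax collected from sellers, supply shifts: qs = 6(p − 6) + 309.
New equilibrium: consumers pay £7.6, sellers receive £1.6, q = 318.6. (Wedge: pb − ps = 6.)
Burden on consumers: £3.6; on sellers: £2.4. (They sum to £6.)
The less price-elastic side of the market bears the larger share of a per-unit tax.

Consumers bear £3.6 per trip; sellers bear £2.4 per trip.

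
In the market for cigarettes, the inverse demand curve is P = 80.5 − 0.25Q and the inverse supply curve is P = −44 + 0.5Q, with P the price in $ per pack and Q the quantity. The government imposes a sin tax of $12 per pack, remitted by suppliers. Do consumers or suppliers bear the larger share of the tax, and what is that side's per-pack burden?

Suppliers bear the larger share: $8 per pack.

Inverting to Q(P) form: Qd = 322 − 4P; Qs = 2P + 88.
Without the tax, 322 − 4P = 2P + 88 gives 6P = 234, so P* = $39 and Q* = 166.
With the tax collected from suppliers, supply shifts: Qs = 2(P − 12) + 88.
New equilibrium: consumers pay $43, suppliers receive $31, Q = 150. (Wedge: Pb − Ps = 12.)
Per-pack burden: consumers $4, suppliers $8.
Suppliers take the larger share because supply is less price-elastic here (demand slope 4 vs supply slope 2).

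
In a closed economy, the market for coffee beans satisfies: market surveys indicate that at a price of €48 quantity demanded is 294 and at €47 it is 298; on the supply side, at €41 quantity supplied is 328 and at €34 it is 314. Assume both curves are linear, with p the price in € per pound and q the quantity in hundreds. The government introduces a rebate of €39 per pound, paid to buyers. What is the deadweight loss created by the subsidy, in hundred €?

Demand slope: (298 − 294)/(47 − 48) = -4, so qd = 486 − 4p.
Supply slope: (314 − 328)/(34 − 41) = 2, so qs = 2p + 246.
Without the subsidy, 486 − 4p = 2p + 246 gives 6p = 240, so p* = €40 and q* = 326.
With a per-unit subsidy paid to buyers, each effectively pays p − 39, so demand becomes qd = 486 − 4(p − 39).
New equilibrium: buyers pay €27, producers receive €66, q = 378. (Wedge: pb − ps = −39.)
Quantity rises by |ΔQ| = |326 − 378| = 52.
DWL = ½ · t · |ΔQ| = ½ · 39 · 52 = €1014.

Deadweight loss = €1014 hundred.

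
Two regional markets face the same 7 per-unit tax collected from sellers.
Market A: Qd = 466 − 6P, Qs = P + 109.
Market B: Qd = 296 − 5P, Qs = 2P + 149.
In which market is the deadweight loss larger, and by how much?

Market A: pre-tax P* = 51, Q* = 160; post-tax Q = 154; deadweight loss = 21.
Market B: pre-tax P* = 21, Q* = 191; post-tax Q = 181; deadweight loss = 35.
Difference: 21 vs 35 → market B is larger by 14.

Market B, by 14.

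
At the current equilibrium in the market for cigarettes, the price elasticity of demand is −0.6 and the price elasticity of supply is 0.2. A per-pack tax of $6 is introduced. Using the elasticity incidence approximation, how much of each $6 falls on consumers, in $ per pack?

Consumers bear ≈ $1.5 per pack.

Incidence ratio: consumers' share ≈ εs / (εs + |εd|) = 0.2 / (0.2 + 0.6) = 0.25.
So consumers bear ≈ 0.25 × $6 = $1.5; producers bear $4.5.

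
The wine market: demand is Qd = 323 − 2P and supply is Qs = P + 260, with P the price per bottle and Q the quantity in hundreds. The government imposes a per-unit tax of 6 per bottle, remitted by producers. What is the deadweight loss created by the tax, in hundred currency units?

Deadweight loss = 12 hundred.

Without the tax, 323 − 2P = P + 260 gives 3P = 63, so P* = 21 and Q* = 281.
With the tax collected from producers, supply shifts: Qs = (P − 6) + 260.
New equilibrium: consumers pay 23, producers receive 17, Q = 277. (Wedge: Pb − Ps = 6.)
Quantity falls by |ΔQ| = |281 − 277| = 4.
DWL = ½ · t · |ΔQ| = ½ · 6 · 4 = 12.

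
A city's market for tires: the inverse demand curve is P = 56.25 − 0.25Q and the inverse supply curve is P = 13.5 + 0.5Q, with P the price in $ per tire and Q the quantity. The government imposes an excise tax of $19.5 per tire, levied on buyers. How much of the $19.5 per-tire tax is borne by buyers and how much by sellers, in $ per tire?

Rewrite in direct form: Qd = 225 − 4P and Qs = 2P − 27.
Before the tax: set 225 − 4P = 2P − 27 → P* = $42, Q* = 57.
With the tax collected from buyers, demand (in seller-price terms) shifts: Qd = 225 − 4(P + 19.5).
New equilibrium: buyers pay $48.5, sellers receive $29, Q = 31. (Wedge: Pb − Ps = 19.5.)
Burden on buyers: $6.5; on sellers: $13. (They sum to $19.5.)
The less price-elastic side of the market bears the larger share of a per-unit tax.

Buyers bear $6.5 per tire; sellers bear $13 per tire.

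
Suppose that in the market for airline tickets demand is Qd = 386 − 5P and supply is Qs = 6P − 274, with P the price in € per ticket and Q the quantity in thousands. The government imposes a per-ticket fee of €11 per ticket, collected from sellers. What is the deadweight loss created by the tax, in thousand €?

Deadweight loss = €165 thousand.

Before the tax: set 386 − 5P = 6P − 274 → P* = €60, Q* = 86.
With the tax collected from sellers, supply shifts: Qs = 6(P − 11) − 274.
New equilibrium: consumers pay €66, sellers receive €55, Q = 56. (Wedge: Pb − Ps = 11.)
Quantity falls by |ΔQ| = |86 − 56| = 30.
DWL = ½ · t · |ΔQ| = ½ · 11 · 30 = €165.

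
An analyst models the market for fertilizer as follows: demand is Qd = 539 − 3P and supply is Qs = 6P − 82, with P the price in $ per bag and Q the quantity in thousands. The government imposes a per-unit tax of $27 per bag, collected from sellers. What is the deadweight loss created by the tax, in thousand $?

Without the tax, 539 − 3P = 6P − 82 gives 9P = 621, so P* = $69 and Q* = 332.
With the tax collected from sellers, supply shifts: Qs = 6(P − 27) − 82.
Solving gives Q = 278 with consumers paying $87 and sellers receiving $60 (the $27 wedge).
Quantity falls by |ΔQ| = |332 − 278| = 54.
DWL = ½ · t · |ΔQ| = ½ · 27 · 54 = $729.

Deadweight loss = $729 thousand.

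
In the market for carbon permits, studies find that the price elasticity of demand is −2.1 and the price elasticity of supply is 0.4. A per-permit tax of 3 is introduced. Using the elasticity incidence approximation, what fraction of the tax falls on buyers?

Incidence ratio: buyers' share ≈ εs / (εs + |εd|) = 0.4 / (0.4 + 2.1) = 0.16.
Supply is the less elastic side, so buyers bear the smaller share.

Buyers' share ≈ 0.16.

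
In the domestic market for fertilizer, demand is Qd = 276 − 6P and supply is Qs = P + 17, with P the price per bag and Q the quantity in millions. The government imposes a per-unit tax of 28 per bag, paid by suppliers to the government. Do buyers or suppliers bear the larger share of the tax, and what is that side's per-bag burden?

Suppliers bear the larger share: 24 per bag.

Before the tax: set 276 − 6P = P + 17 → P* = 37, Q* = 54.
With the tax collected from suppliers, supply shifts: Qs = (P − 28) + 17.
New equilibrium: buyers pay 41, suppliers receive 13, Q = 30. (Wedge: Pb − Ps = 28.)
Per-bag burden: buyers 4, suppliers 24.
Suppliers take the larger share because supply is less price-elastic here (demand slope 6 vs supply slope 1).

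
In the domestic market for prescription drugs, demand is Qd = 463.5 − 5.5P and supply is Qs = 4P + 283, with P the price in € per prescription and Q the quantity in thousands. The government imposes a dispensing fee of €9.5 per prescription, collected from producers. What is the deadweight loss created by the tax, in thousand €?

Before the tax: set 463.5 − 5.5P = 4P + 283 → P* = €19, Q* = 359.
With the tax collected from producers, supply shifts: Qs = 4(P − 9.5) + 283.
New equilibrium: consumers pay €23, producers receive €13.5, Q = 337. (Wedge: Pb − Ps = 9.5.)
Quantity falls by |ΔQ| = |359 − 337| = 22.
DWL = ½ · t · |ΔQ| = ½ · 9.5 · 22 = €104.5.

Deadweight loss = €104.5 thousand.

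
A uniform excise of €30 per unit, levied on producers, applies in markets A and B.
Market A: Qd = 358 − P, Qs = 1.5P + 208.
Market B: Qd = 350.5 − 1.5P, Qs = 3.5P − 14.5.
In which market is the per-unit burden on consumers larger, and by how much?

Market A: pre-tax P* = €60, Q* = 298; post-tax Q = 280; per-unit burden on consumers = €18.
Market B: pre-tax P* = €73, Q* = 241; post-tax Q = 209.5; per-unit burden on consumers = €21.
Difference: €18 vs €21 → market B is larger by €3.

Market B, by €3.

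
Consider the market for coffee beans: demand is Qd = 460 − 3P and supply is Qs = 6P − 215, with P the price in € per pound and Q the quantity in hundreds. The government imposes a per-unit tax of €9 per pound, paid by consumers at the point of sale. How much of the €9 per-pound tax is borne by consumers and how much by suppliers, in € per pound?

Consumers bear €6 per pound; suppliers bear €3 per pound.

Before the tax: set 460 − 3P = 6P − 215 → P* = €75, Q* = 235.
With the tax collected from consumers, demand (in seller-price terms) shifts: Qd = 460 − 3(P + 9).
Solving gives Q = 217 with consumers paying €81 and suppliers receiving €72 (the €9 wedge).
Burden on consumers: €6; on suppliers: €3. (They sum to €9.)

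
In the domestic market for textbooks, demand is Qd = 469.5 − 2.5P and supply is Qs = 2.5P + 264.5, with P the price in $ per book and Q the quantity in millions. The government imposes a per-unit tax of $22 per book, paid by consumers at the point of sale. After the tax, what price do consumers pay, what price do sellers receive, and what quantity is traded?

Consumers pay $52; sellers receive $30; quantity = 339.5.

Without the tax, 469.5 − 2.5P = 2.5P + 264.5 gives 5P = 205, so P* = $41 and Q* = 367.
With the tax collected from consumers, demand (in seller-price terms) shifts: Qd = 469.5 − 2.5(P + 22).
Solving gives Q = 339.5 with consumers paying $52 and sellers receiving $30 (the $22 wedge).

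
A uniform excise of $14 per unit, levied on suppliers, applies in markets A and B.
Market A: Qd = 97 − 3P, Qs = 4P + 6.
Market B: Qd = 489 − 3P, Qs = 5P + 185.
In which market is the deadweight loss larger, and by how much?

Market B, by $15.75.

Market A: pre-tax P* = $13, Q* = 58; post-tax Q = 34; deadweight loss = $168.
Market B: pre-tax P* = $38, Q* = 375; post-tax Q = 348.75; deadweight loss = $183.75.
Difference: $168 vs $183.75 → market B is larger by $15.75.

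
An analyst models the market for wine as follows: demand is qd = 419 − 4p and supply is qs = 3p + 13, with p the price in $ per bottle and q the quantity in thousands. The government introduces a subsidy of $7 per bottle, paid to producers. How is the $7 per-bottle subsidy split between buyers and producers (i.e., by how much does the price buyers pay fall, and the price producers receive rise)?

Without the subsidy, 419 − 4p = 3p + 13 gives 7p = 406, so p* = $58 and q* = 187.
With a per-unit subsidy paid to producers, each receives p + 7 per unit sold, so supply becomes qs = 3(p + 7) + 13.
New equilibrium: buyers pay $55, producers receive $62, q = 199. (Wedge: pb − ps = −7.)
Gain to buyers: $3; to producers: $4. (They sum to $7.)

Buyers gain $3 per bottle; producers gain $4 per bottle.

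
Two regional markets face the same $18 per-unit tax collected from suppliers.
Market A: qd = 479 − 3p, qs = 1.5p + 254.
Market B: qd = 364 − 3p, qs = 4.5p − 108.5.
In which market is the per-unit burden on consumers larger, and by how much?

Market A: pre-tax p* = $50, q* = 329; post-tax q = 311; per-unit burden on consumers = $6.
Market B: pre-tax p* = $63, q* = 175; post-tax q = 142.6; per-unit burden on consumers = $10.8.
Difference: $6 vs $10.8 → market B is larger by $4.8.

Market B, by $4.8.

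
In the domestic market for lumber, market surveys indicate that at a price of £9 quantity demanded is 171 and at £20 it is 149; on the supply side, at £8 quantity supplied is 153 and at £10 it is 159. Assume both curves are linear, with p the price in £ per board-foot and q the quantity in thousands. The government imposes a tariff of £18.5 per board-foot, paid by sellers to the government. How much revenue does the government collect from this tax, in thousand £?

Tax revenue = £2641.8 thousand.

Demand slope: (149 − 171)/(20 − 9) = -2, so qd = 189 − 2p.
Supply slope: (159 − 153)/(10 − 8) = 3, so qs = 3p + 129.
Before the tax: set 189 − 2p = 3p + 129 → p* = £12, q* = 165.
With the tax collected from sellers, supply shifts: qs = 3(p − 18.5) + 129.
Solving gives q = 142.8 with consumers paying £23.1 and sellers receiving £4.6 (the £18.5 wedge).
Revenue = t · Q = 18.5 · 142.8 = £2641.8.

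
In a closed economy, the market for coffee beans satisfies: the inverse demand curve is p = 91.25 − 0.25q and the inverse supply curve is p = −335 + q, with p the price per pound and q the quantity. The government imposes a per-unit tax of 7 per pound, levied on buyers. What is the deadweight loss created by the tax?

Inverting to q(p) form: qd = 365 − 4p; qs = p + 335.
Without the tax, 365 − 4p = p + 335 gives 5p = 30, so p* = 6 and q* = 341.
With the tax collected from buyers, demand (in seller-price terms) shifts: qd = 365 − 4(p + 7).
New equilibrium: buyers pay 7.4, sellers receive 0.4, q = 335.4. (Wedge: pb − ps = 7.)
Quantity falls by |ΔQ| = |341 − 335.4| = 5.6.
DWL = ½ · t · |ΔQ| = ½ · 7 · 5.6 = 19.6.

Deadweight loss = 19.6.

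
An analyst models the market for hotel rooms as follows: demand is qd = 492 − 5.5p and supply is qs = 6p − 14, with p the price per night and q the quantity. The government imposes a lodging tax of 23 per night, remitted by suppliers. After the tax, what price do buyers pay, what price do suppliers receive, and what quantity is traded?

Buyers pay 56; suppliers receive 33; quantity = 184.

Before the tax: set 492 − 5.5p = 6p − 14 → p* = 44, q* = 250.
With the tax collected from suppliers, supply shifts: qs = 6(p − 23) − 14.
Solving gives q = 184 with buyers paying 56 and suppliers receiving 33 (the 23 wedge).
The less price-elastic side of the market bears the larger share of a per-unit tax.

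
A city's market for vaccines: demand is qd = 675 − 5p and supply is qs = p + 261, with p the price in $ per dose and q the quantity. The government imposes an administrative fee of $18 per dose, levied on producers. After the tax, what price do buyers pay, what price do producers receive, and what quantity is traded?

Without the tax, 675 − 5p = p + 261 gives 6p = 414, so p* = $69 and q* = 330.
With the tax collected from producers, supply shifts: qs = (p − 18) + 261.
Solving gives q = 315 with buyers paying $72 and producers receiving $54 (the $18 wedge).

Buyers pay $72; producers receive $54; quantity = 315.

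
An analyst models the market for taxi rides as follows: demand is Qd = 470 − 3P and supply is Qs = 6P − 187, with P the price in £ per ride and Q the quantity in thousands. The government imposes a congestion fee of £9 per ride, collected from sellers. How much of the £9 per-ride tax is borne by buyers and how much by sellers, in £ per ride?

Before the tax: set 470 − 3P = 6P − 187 → P* = £73, Q* = 251.
With the tax collected from sellers, supply shifts: Qs = 6(P − 9) − 187.
Solving gives Q = 233 with buyers paying £79 and sellers receiving £70 (the £9 wedge).
Burden on buyers: £6; on sellers: £3. (They sum to £9.)
The less price-elastic side of the market bears the larger share of a per-unit tax.

Buyers bear £6 per ride; sellers bear £3 per ride.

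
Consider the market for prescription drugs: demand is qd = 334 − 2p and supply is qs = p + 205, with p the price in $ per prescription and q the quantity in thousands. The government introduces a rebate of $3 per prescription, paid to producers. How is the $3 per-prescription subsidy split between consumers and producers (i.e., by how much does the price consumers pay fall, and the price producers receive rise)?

Without the subsidy, 334 − 2p = p + 205 gives 3p = 129, so p* = $43 and q* = 248.
With a per-unit subsidy paid to producers, each receives p + 3 per unit sold, so supply becomes qs = (p + 3) + 205.
Solving gives q = 250 with consumers paying $42 and producers receiving $45 (the $3 wedge).
Gain to consumers: $1; to producers: $2. (They sum to $3.)

Consumers gain $1 per prescription; producers gain $2 per prescription.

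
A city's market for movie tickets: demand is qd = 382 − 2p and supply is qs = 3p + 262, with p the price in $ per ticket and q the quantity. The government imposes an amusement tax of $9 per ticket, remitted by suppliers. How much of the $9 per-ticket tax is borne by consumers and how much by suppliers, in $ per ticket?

Consumers bear $5.4 per ticket; suppliers bear $3.6 per ticket.

Before the tax: set 382 − 2p = 3p + 262 → p* = $24, q* = 334.
With the tax collected from suppliers, supply shifts: qs = 3(p − 9) + 262.
Solving gives q = 323.2 with consumers paying $29.4 and suppliers receiving $20.4 (the $9 wedge).
Burden on consumers: $5.4; on suppliers: $3.6. (They sum to $9.)
The less price-elastic side of the market bears the larger share of a per-unit tax.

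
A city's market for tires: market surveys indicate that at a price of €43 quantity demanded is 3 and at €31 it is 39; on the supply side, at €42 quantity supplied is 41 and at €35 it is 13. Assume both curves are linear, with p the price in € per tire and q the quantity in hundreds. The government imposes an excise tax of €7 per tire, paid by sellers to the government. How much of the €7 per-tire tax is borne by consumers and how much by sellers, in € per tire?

Consumers bear €4 per tire; sellers bear €3 per tire.

Demand slope: (39 − 3)/(31 − 43) = -3, so qd = 132 − 3p.
Supply slope: (13 − 41)/(35 − 42) = 4, so qs = 4p − 127.
Before the tax: set 132 − 3p = 4p − 127 → p* = €37, q* = 21.
With the tax collected from sellers, supply shifts: qs = 4(p − 7) − 127.
Solving gives q = 9 with consumers paying €41 and sellers receiving €34 (the €7 wedge).
Burden on consumers: €4; on sellers: €3. (They sum to €7.)
The less price-elastic side of the market bears the larger share of a per-unit tax.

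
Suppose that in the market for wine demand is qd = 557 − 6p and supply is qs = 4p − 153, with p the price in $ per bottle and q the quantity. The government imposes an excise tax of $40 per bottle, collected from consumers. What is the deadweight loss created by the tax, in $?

Deadweight loss = $1920.

Before the tax: set 557 − 6p = 4p − 153 → p* = $71, q* = 131.
With the tax collected from consumers, demand (in seller-price terms) shifts: qd = 557 − 6(p + 40).
Solving gives q = 35 with consumers paying $87 and sellers receiving $47 (the $40 wedge).
Quantity falls by |ΔQ| = |131 − 35| = 96.
DWL = ½ · t · |ΔQ| = ½ · 40 · 96 = $1920.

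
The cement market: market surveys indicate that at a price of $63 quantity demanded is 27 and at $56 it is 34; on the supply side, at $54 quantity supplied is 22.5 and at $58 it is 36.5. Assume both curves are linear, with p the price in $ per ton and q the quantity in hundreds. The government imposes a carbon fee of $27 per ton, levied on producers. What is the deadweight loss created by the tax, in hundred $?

Demand slope: (34 − 27)/(56 − 63) = -1, so qd = 90 − p.
Supply slope: (36.5 − 22.5)/(58 − 54) = 3.5, so qs = 3.5p − 166.5.
Without the tax, 90 − p = 3.5p − 166.5 gives 4.5p = 256.5, so p* = $57 and q* = 33.
With the tax collected from producers, supply shifts: qs = 3.5(p − 27) − 166.5.
New equilibrium: consumers pay $78, producers receive $51, q = 12. (Wedge: pb − ps = 27.)
Quantity falls by |ΔQ| = |33 − 12| = 21.
DWL = ½ · t · |ΔQ| = ½ · 27 · 21 = $283.5.

Deadweight loss = $283.5 hundred.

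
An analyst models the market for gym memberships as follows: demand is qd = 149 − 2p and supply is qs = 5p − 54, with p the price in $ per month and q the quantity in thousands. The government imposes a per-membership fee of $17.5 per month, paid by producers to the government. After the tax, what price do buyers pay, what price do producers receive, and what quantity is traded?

Buyers pay $41.5; producers receive $24; quantity = 66.

Without the tax, 149 − 2p = 5p − 54 gives 7p = 203, so p* = $29 and q* = 91.
With the tax collected from producers, supply shifts: qs = 5(p − 17.5) − 54.
New equilibrium: buyers pay $41.5, producers receive $24, q = 66. (Wedge: pb − ps = 17.5.)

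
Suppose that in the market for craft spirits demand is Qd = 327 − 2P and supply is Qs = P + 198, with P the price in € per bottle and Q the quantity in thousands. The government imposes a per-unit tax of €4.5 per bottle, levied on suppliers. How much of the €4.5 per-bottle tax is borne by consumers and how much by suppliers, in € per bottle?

Without the tax, 327 − 2P = P + 198 gives 3P = 129, so P* = €43 and Q* = 241.
With the tax collected from suppliers, supply shifts: Qs = (P − 4.5) + 198.
New equilibrium: consumers pay €44.5, suppliers receive €40, Q = 238. (Wedge: Pb − Ps = 4.5.)
Burden on consumers: €1.5; on suppliers: €3. (They sum to €4.5.)
The less price-elastic side of the market bears the larger share of a per-unit tax.

Consumers bear €1.5 per bottle; suppliers bear €3 per bottle.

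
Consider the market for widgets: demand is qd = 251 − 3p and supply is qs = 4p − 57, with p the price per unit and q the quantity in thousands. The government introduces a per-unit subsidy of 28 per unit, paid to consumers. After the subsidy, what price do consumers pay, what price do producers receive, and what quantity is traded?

Before the subsidy: set 251 − 3p = 4p − 57 → p* = 44, q* = 119.
With a per-unit subsidy paid to consumers, each effectively pays p − 28, so demand becomes qd = 251 − 3(p − 28).
New equilibrium: consumers pay 28, producers receive 56, q = 167. (Wedge: pb − ps = −28.)

Consumers pay 28; producers receive 56; quantity = 167.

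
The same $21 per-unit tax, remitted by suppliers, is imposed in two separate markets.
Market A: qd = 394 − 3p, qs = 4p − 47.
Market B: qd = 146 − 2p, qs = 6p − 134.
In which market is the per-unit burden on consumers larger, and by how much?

Market A: pre-tax p* = $63, q* = 205; post-tax q = 169; per-unit burden on consumers = $12.
Market B: pre-tax p* = $35, q* = 76; post-tax q = 44.5; per-unit burden on consumers = $15.75.
Difference: $12 vs $15.75 → market B is larger by $3.75.

Market B, by $3.75.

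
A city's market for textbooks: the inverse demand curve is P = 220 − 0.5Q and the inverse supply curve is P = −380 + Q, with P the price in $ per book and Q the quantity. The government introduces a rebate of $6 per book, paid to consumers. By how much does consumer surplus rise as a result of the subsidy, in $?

Rewrite in direct form: Qd = 440 − 2P and Qs = P + 380.
Without the subsidy, 440 − 2P = P + 380 gives 3P = 60, so P* = $20 and Q* = 400.
With a per-unit subsidy paid to consumers, each effectively pays P − 6, so demand becomes Qd = 440 − 2(P − 6).
Solving gives Q = 404 with consumers paying $18 and suppliers receiving $24 (the $6 wedge).
ΔCS is the trapezoid between Q = 404 and Q = 400 of height $2: ½ · (400 + 404) · 2 = $804.

Consumer surplus rises by $804.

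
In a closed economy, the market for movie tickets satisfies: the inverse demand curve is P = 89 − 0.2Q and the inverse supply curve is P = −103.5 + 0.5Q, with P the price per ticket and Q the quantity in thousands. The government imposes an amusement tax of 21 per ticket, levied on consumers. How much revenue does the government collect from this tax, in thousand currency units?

Rewrite in direct form: Qd = 445 − 5P and Qs = 2P + 207.
Before the tax: set 445 − 5P = 2P + 207 → P* = 34, Q* = 275.
With the tax collected from consumers, demand (in seller-price terms) shifts: Qd = 445 − 5(P + 21).
New equilibrium: consumers pay 40, sellers receive 19, Q = 245. (Wedge: Pb − Ps = 21.)
Revenue = t · Q = 21 · 245 = 5145.

Tax revenue = 5145 thousand.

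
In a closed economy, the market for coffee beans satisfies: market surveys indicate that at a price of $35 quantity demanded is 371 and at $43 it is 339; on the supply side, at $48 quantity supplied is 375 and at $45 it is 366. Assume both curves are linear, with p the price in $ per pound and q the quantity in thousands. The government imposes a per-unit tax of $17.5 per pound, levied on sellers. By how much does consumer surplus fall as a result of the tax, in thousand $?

Consumer surplus falls by $2520 thousand.

Demand slope: (339 − 371)/(43 − 35) = -4, so qd = 511 − 4p.
Supply slope: (366 − 375)/(45 − 48) = 3, so qs = 3p + 231.
Before the tax: set 511 − 4p = 3p + 231 → p* = $40, q* = 351.
With the tax collected from sellers, supply shifts: qs = 3(p − 17.5) + 231.
Solving gives q = 321 with buyers paying $47.5 and sellers receiving $30 (the $17.5 wedge).
ΔCS is the trapezoid between Q = 321 and Q = 351 of height $7.5: ½ · (351 + 321) · 7.5 = $2520.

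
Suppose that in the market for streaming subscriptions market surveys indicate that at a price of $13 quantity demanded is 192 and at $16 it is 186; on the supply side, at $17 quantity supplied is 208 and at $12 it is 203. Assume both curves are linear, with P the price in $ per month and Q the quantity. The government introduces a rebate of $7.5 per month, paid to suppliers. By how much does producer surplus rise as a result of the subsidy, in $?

Producer surplus rises by $1012.5.

Demand slope: (186 − 192)/(16 − 13) = -2, so Qd = 218 − 2P.
Supply slope: (203 − 208)/(12 − 17) = 1, so Qs = P + 191.
Without the subsidy, 218 − 2P = P + 191 gives 3P = 27, so P* = $9 and Q* = 200.
With a per-unit subsidy paid to suppliers, each receives P + 7.5 per unit sold, so supply becomes Qs = (P + 7.5) + 191.
Solving gives Q = 205 with consumers paying $6.5 and suppliers receiving $14 (the $7.5 wedge).
ΔPS is the trapezoid between Q = 205 and Q = 200 of height $5: ½ · (200 + 205) · 5 = $1012.5.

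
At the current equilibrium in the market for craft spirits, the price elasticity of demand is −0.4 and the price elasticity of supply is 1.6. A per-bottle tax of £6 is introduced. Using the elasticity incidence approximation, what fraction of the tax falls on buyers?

Buyers' share ≈ 0.8.

Incidence ratio: buyers' share ≈ εs / (εs + |εd|) = 1.6 / (1.6 + 0.4) = 0.8.
Supply is the more elastic side, so buyers bear the larger share.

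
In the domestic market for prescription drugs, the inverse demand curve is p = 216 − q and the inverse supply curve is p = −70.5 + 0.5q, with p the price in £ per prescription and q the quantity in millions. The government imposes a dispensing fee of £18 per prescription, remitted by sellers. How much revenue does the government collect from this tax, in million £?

Inverting to q(p) form: qd = 216 − p; qs = 2p + 141.
Before the tax: set 216 − p = 2p + 141 → p* = £25, q* = 191.
With the tax collected from sellers, supply shifts: qs = 2(p − 18) + 141.
Solving gives q = 179 with buyers paying £37 and sellers receiving £19 (the £18 wedge).
Revenue = t · Q = 18 · 179 = £3222.

Tax revenue = £3222 million.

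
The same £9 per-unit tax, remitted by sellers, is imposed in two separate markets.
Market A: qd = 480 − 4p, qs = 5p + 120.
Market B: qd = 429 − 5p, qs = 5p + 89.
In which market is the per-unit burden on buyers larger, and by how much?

Market A: pre-tax p* = £40, q* = 320; post-tax q = 300; per-unit burden on buyers = £5.
Market B: pre-tax p* = £34, q* = 259; post-tax q = 236.5; per-unit burden on buyers = £4.5.
Difference: £5 vs £4.5 → market A is larger by £0.5.

Market A, by £0.5.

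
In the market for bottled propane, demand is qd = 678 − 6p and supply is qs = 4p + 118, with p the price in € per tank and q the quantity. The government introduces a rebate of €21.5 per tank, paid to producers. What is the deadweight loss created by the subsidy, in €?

Deadweight loss = €554.7.

Before the subsidy: set 678 − 6p = 4p + 118 → p* = €56, q* = 342.
With a per-unit subsidy paid to producers, each receives p + 21.5 per unit sold, so supply becomes qs = 4(p + 21.5) + 118.
New equilibrium: consumers pay €47.4, producers receive €68.9, q = 393.6. (Wedge: pb − ps = −21.5.)
Quantity rises by |ΔQ| = |342 − 393.6| = 51.6.
DWL = ½ · t · |ΔQ| = ½ · 21.5 · 51.6 = €554.7.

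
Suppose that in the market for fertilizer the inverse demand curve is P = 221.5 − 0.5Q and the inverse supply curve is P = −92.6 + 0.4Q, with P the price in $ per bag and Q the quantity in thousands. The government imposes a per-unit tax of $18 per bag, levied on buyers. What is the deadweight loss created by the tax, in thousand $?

Deadweight loss = $180 thousand.

Inverting to Q(P) form: Qd = 443 − 2P; Qs = 2.5P + 231.5.
Before the tax: set 443 − 2P = 2.5P + 231.5 → P* = $47, Q* = 349.
With the tax collected from buyers, demand (in seller-price terms) shifts: Qd = 443 − 2(P + 18).
Solving gives Q = 329 with buyers paying $57 and sellers receiving $39 (the $18 wedge).
Quantity falls by |ΔQ| = |349 − 329| = 20.
DWL = ½ · t · |ΔQ| = ½ · 18 · 20 = $180.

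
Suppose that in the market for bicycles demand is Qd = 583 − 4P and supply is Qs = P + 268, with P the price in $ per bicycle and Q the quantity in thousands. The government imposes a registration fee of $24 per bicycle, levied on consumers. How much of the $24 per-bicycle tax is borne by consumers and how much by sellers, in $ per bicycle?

Before the tax: set 583 − 4P = P + 268 → P* = $63, Q* = 331.
With the tax collected from consumers, demand (in seller-price terms) shifts: Qd = 583 − 4(P + 24).
New equilibrium: consumers pay $67.8, sellers receive $43.8, Q = 311.8. (Wedge: Pb − Ps = 24.)
Burden on consumers: $4.8; on sellers: $19.2. (They sum to $24.)

Consumers bear $4.8 per bicycle; sellers bear $19.2 per bicycle.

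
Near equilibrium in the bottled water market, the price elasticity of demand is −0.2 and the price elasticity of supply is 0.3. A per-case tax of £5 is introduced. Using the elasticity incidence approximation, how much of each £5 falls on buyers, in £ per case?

Buyers bear ≈ £3 per case.

Incidence ratio: buyers' share ≈ εs / (εs + |εd|) = 0.3 / (0.3 + 0.2) = 0.6.
So buyers bear ≈ 0.6 × £5 = £3; sellers bear £2.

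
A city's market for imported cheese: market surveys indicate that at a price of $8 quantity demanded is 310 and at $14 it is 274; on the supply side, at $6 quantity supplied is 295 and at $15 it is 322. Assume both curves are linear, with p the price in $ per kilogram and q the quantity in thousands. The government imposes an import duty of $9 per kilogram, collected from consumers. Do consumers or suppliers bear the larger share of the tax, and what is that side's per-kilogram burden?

Demand slope: (274 − 310)/(14 − 8) = -6, so qd = 358 − 6p.
Supply slope: (322 − 295)/(15 − 6) = 3, so qs = 3p + 277.
Before the tax: set 358 − 6p = 3p + 277 → p* = $9, q* = 304.
With the tax collected from consumers, demand (in seller-price terms) shifts: qd = 358 − 6(p + 9).
New equilibrium: consumers pay $12, suppliers receive $3, q = 286. (Wedge: pb − ps = 9.)
Per-kilogram burden: consumers $3, suppliers $6.
Suppliers take the larger share because supply is less price-elastic here (demand slope 6 vs supply slope 3).

Suppliers bear the larger share: $6 per kilogram.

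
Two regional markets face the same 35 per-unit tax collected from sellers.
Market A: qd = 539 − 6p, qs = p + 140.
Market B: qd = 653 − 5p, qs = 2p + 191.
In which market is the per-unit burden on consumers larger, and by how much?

Market A: pre-tax p* = 57, q* = 197; post-tax q = 167; per-unit burden on consumers = 5.
Market B: pre-tax p* = 66, q* = 323; post-tax q = 273; per-unit burden on consumers = 10.
Difference: 5 vs 10 → market B is larger by 5.

Market B, by 5.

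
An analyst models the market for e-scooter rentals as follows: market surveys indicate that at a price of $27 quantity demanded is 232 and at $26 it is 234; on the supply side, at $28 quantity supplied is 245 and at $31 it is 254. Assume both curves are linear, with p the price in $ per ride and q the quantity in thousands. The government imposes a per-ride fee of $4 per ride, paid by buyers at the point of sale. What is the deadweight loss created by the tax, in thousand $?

Demand slope: (234 − 232)/(26 − 27) = -2, so qd = 286 − 2p.
Supply slope: (254 − 245)/(31 − 28) = 3, so qs = 3p + 161.
Before the tax: set 286 − 2p = 3p + 161 → p* = $25, q* = 236.
With the tax collected from buyers, demand (in seller-price terms) shifts: qd = 286 − 2(p + 4).
Solving gives q = 231.2 with buyers paying $27.4 and sellers receiving $23.4 (the $4 wedge).
Quantity falls by |ΔQ| = |236 − 231.2| = 4.8.
DWL = ½ · t · |ΔQ| = ½ · 4 · 4.8 = $9.6.

Deadweight loss = $9.6 thousand.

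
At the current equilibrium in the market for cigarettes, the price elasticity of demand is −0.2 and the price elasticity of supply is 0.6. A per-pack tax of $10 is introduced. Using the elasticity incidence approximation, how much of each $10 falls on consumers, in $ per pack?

Consumers bear ≈ $7.5 per pack.

Incidence ratio: consumers' share ≈ εs / (εs + |εd|) = 0.6 / (0.6 + 0.2) = 0.75.
So consumers bear ≈ 0.75 × $10 = $7.5; suppliers bear $2.5.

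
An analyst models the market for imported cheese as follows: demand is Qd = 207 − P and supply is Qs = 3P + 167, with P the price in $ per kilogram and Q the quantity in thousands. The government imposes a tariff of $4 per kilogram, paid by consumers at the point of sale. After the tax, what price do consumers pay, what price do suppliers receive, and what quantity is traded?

Consumers pay $13; suppliers receive $9; quantity = 194.

Without the tax, 207 − P = 3P + 167 gives 4P = 40, so P* = $10 and Q* = 197.
With the tax collected from consumers, demand (in seller-price terms) shifts: Qd = 207 − (P + 4).
Solving gives Q = 194 with consumers paying $13 and suppliers receiving $9 (the $4 wedge).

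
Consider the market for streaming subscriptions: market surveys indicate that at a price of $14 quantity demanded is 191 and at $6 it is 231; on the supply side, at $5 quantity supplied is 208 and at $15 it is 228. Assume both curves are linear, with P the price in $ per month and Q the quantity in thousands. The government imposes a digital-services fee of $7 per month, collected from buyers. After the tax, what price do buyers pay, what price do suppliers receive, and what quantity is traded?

Buyers pay $11; suppliers receive $4; quantity = 206.

Demand slope: (231 − 191)/(6 − 14) = -5, so Qd = 261 − 5P.
Supply slope: (228 − 208)/(15 − 5) = 2, so Qs = 2P + 198.
Without the tax, 261 − 5P = 2P + 198 gives 7P = 63, so P* = $9 and Q* = 216.
With the tax collected from buyers, demand (in seller-price terms) shifts: Qd = 261 − 5(P + 7).
Solving gives Q = 206 with buyers paying $11 and suppliers receiving $4 (the $7 wedge).
The less price-elastic side of the market bears the larger share of a per-unit tax.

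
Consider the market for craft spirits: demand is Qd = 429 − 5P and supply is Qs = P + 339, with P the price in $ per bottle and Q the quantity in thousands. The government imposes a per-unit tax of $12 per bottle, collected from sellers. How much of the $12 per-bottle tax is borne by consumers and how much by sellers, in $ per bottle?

Consumers bear $2 per bottle; sellers bear $10 per bottle.

Before the tax: set 429 − 5P = P + 339 → P* = $15, Q* = 354.
With the tax collected from sellers, supply shifts: Qs = (P − 12) + 339.
Solving gives Q = 344 with consumers paying $17 and sellers receiving $5 (the $12 wedge).
Burden on consumers: $2; on sellers: $10. (They sum to $12.)
The less price-elastic side of the market bears the larger share of a per-unit tax.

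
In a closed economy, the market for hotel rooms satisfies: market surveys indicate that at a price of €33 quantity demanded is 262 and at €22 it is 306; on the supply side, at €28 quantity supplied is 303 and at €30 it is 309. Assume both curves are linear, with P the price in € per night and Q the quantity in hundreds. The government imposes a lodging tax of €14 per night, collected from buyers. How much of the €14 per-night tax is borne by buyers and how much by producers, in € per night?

Buyers bear €6 per night; producers bear €8 per night.

Demand slope: (306 − 262)/(22 − 33) = -4, so Qd = 394 − 4P.
Supply slope: (309 − 303)/(30 − 28) = 3, so Qs = 3P + 219.
Before the tax: set 394 − 4P = 3P + 219 → P* = €25, Q* = 294.
With the tax collected from buyers, demand (in seller-price terms) shifts: Qd = 394 − 4(P + 14).
Solving gives Q = 270 with buyers paying €31 and producers receiving €17 (the €14 wedge).
Burden on buyers: €6; on producers: €8. (They sum to €14.)
The less price-elastic side of the market bears the larger share of a per-unit tax.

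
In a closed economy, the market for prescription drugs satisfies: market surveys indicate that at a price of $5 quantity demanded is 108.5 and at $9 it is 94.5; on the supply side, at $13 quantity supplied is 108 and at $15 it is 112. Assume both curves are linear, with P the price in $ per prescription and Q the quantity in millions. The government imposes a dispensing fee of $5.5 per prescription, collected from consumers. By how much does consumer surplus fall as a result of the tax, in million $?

Consumer surplus falls by $189 million.

Demand slope: (94.5 − 108.5)/(9 − 5) = -3.5, so Qd = 126 − 3.5P.
Supply slope: (112 − 108)/(15 − 13) = 2, so Qs = 2P + 82.
Before the tax: set 126 − 3.5P = 2P + 82 → P* = $8, Q* = 98.
With the tax collected from consumers, demand (in seller-price terms) shifts: Qd = 126 − 3.5(P + 5.5).
New equilibrium: consumers pay $10, producers receive $4.5, Q = 91. (Wedge: Pb − Ps = 5.5.)
ΔCS is the trapezoid between Q = 91 and Q = 98 of height $2: ½ · (98 + 91) · 2 = $189.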